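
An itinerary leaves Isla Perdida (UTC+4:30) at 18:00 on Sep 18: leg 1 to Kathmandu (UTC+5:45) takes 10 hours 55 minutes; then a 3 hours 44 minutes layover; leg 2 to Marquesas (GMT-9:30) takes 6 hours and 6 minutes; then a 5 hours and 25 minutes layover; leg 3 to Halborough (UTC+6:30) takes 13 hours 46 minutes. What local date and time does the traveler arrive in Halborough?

11:56 on September 20

Convert departure to UTC: 18:00 − 4:30 = 13:30 UTC on Sep 18.
Add 10 hours and 55 minutes leg 1 → 00:25 UTC (Sep 19).
Add 3 hours 44 minutes layover in Kathmandu → 04:09 UTC.
Add 6 hours and 6 minutes leg 2 → 10:15 UTC.
Add 5 hours and 25 minutes layover in Marquesas → 15:40 UTC.
Add 13 hours and 46 minutes leg 3 → 05:26 UTC (Sep 20).
Halborough is UTC+6:30, so local arrival = 05:26 + 6:30 = 11:56 on Sep 20.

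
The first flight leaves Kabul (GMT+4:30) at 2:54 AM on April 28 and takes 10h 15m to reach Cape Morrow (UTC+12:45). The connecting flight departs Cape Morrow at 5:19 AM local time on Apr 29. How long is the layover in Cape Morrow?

7 hours 55 minutes

Convert departure to UTC: 2:54 AM − 4:30 = 10:24 PM UTC on Apr 27.
Add 10 hours 15 minutes flight time → 8:39 AM UTC (Apr 28).
Cape Morrow is UTC+12:45, so local arrival = 8:39 AM + 12:45 = 9:24 PM on Apr 28.
Layover = 5:19 AM − 9:24 PM (+1 day) = 7 hours 55 minutes.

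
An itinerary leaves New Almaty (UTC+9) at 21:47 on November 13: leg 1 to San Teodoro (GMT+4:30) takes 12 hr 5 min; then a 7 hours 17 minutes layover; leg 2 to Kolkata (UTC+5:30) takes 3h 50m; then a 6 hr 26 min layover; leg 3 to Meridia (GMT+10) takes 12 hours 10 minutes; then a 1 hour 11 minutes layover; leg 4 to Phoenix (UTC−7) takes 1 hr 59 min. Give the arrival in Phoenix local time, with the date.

02:45 on Nov 15

Convert departure to UTC: 21:47 − 9:00 = 12:47 UTC on Nov 13.
Add 12 hours 5 minutes leg 1 → 00:52 UTC (Nov 14).
Add 7 hours and 17 minutes layover in San Teodoro → 08:09 UTC.
Add 3 hours and 50 minutes leg 2 → 11:59 UTC.
Add 6 hours and 26 minutes layover in Kolkata → 18:25 UTC.
Add 12 hours and 10 minutes leg 3 → 06:35 UTC (Nov 15).
Add 1 hour 11 minutes layover in Meridia → 07:46 UTC.
Add 1 hour 59 minutes leg 4 → 09:45 UTC.
Phoenix is UTC−7:00, so local arrival = 09:45 − 7:00 = 02:45 on Nov 15.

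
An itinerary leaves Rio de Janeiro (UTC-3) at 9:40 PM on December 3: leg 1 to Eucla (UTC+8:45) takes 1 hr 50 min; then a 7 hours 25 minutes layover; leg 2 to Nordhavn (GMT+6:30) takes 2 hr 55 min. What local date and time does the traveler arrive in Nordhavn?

7:20 PM on December 4

Convert departure to UTC: 9:40 PM + 3:00 = 12:40 AM UTC on Dec 4.
Add 1 hour and 50 minutes leg 1 → 2:30 AM UTC.
Add 7 hours and 25 minutes layover in Eucla → 9:55 AM UTC.
Add 2 hours and 55 minutes leg 2 → 12:50 PM UTC.
Nordhavn is UTC+6:30, so local arrival = 12:50 PM + 6:30 = 7:20 PM on Dec 4.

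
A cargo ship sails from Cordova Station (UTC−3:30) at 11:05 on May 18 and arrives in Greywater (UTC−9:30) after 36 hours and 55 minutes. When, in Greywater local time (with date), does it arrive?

18:00 on May 19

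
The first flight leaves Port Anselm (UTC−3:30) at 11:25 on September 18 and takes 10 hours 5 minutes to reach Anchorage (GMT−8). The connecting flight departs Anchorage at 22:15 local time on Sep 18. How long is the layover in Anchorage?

5 hours 15 minutes

Convert departure to UTC: 11:25 + 3:30 = 14:55 UTC on Sep 18.
Add 10 hours and 5 minutes flight time → 01:00 UTC (Sep 19).
Anchorage is UTC−8:00, so local arrival = 01:00 − 8:00 = 17:00 on Sep 18.
Layover = 22:15 − 17:00 = 5 hours 15 minutes.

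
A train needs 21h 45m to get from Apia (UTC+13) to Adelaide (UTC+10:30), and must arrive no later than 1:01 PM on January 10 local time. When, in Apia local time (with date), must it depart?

Target arrival in UTC: 1:01 PM − 10:30 = 2:31 AM on Jan 10.
Subtract 21 hours and 45 minutes → departure 4:46 AM UTC on Jan 9.
Apia is UTC+13:00: 4:46 AM + 13:00 = 5:46 PM on Jan 9.

5:46 PM on Jan 9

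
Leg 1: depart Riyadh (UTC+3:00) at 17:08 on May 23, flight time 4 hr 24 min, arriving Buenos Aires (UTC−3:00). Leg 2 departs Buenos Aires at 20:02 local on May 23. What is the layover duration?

Convert departure to UTC: 17:08 − 3:00 = 14:08 UTC on May 23.
Add 4 hours 24 minutes flight time → 18:32 UTC.
Buenos Aires is UTC−3:00, so local arrival = 18:32 − 3:00 = 15:32 on May 23.
Layover = 20:02 − 15:32 = 4 hours 30 minutes.

4 hours 30 minutes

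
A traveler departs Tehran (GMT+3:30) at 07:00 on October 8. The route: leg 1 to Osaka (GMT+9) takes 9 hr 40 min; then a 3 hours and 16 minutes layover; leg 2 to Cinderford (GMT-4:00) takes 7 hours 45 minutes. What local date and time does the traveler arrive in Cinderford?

20:11 on Oct 8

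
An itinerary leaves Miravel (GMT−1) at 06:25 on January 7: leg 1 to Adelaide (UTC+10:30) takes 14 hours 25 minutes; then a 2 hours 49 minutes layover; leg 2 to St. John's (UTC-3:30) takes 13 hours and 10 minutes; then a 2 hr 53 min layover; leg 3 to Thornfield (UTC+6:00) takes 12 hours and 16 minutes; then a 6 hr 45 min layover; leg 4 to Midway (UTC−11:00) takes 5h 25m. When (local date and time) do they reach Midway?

Convert departure to UTC: 06:25 + 1:00 = 07:25 UTC on Jan 7.
Add 14 hours 25 minutes leg 1 → 21:50 UTC.
Add 2 hours and 49 minutes layover in Adelaide → 00:39 UTC (Jan 8).
Add 13 hours 10 minutes leg 2 → 13:49 UTC.
Add 2 hours 53 minutes layover in St. John's → 16:42 UTC.
Add 12 hours and 16 minutes leg 3 → 04:58 UTC (Jan 9).
Add 6 hours 45 minutes layover in Thornfield → 11:43 UTC.
Add 5 hours 25 minutes leg 4 → 17:08 UTC.
Midway is UTC−11:00, so local arrival = 17:08 − 11:00 = 06:08 on Jan 9.

06:08 on Jan 9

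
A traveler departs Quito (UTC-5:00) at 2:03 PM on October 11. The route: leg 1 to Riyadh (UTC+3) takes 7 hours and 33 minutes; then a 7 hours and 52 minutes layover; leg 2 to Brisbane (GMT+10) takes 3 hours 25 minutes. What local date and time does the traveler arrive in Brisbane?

11:53 PM on October 12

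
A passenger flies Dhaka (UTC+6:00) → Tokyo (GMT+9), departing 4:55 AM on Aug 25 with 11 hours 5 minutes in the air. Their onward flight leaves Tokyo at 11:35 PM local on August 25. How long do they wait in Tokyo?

4 hours 35 minutes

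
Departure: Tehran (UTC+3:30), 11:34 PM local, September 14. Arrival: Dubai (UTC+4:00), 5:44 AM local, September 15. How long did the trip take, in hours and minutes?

Departure in UTC: 11:34 PM − 3:30 = 8:04 PM on Sep 14.
Arrival in UTC: 5:44 AM − 4:00 = 1:44 AM on Sep 15.
Elapsed = 1:44 AM − 8:04 PM (+1 day) = 5 hours 40 minutes.

5 hours 40 minutes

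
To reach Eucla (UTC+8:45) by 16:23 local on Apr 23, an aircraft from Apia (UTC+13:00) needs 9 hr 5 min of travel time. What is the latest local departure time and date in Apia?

11:33 on April 23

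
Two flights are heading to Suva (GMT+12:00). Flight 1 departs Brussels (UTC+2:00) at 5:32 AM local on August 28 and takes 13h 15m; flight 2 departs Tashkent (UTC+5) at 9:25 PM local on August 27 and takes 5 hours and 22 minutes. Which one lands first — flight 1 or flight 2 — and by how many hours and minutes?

the second, by 19 hours

Flight 1 in UTC: 5:32 AM − 2:00 = 3:32 AM on Aug 28.
+13 hours and 15 minutes → arrive 4:47 PM UTC on Aug 28.
Flight 2 in UTC: 9:25 PM − 5:00 = 4:25 PM on Aug 27.
+5 hours 22 minutes → arrive 9:47 PM UTC on Aug 27.
Flight 2 lands earlier by 19 hours.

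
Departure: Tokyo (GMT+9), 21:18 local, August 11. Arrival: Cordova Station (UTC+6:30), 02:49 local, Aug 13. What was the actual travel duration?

32 hours 1 minute

Cordova Station is 2:30 behind Tokyo.
Clock-face elapsed time (ignoring zones) is 29 hours 31 minutes.
Actual elapsed = 29 hours 31 minutes + 2:30 = 32 hours 1 minute.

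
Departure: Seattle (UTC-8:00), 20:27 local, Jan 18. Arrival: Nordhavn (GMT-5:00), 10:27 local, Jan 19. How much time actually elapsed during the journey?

Nordhavn is 3:00 ahead of Seattle.
Clock-face elapsed time (ignoring zones) is 14 hours.
Actual elapsed = 14 hours − 3:00 = 11 hours.

11 hours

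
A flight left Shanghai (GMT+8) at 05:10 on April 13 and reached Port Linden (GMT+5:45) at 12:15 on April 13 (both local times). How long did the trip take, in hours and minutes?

9 hours 20 minutes

Departure in UTC: 05:10 − 8:00 = 21:10 on Apr 12.
Arrival in UTC: 12:15 − 5:45 = 06:30 on Apr 13.
Elapsed = 06:30 − 21:10 (+1 day) = 9 hours 20 minutes.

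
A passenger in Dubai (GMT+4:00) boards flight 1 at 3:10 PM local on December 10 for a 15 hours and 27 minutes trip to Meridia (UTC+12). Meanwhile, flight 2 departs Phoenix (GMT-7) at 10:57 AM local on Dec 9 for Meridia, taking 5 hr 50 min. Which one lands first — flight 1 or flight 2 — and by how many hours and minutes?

the second, by 26 hours 50 minutes

Flight 1 in UTC: 3:10 PM − 4:00 = 11:10 AM on Dec 10.
+15 hours 27 minutes → arrive 2:37 AM UTC on Dec 11.
Flight 2 in UTC: 10:57 AM + 7:00 = 5:57 PM on Dec 9.
+5 hours and 50 minutes → arrive 11:47 PM UTC on Dec 9.
Flight 2 lands earlier by 26 hours 50 minutes.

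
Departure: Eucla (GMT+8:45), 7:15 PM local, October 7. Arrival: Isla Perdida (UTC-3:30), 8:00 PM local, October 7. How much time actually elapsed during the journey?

Isla Perdida is 12:15 behind Eucla.
Clock-face elapsed time (ignoring zones) is 45 minutes.
Actual elapsed = 45 minutes + 12:15 = 13 hours.

13 hours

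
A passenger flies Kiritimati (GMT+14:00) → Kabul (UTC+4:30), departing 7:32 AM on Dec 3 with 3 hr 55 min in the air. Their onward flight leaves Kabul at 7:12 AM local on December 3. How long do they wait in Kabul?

5 hours 15 minutes

Convert departure to UTC: 7:32 AM − 14:00 = 5:32 PM UTC on Dec 2.
Add 3 hours 55 minutes flight time → 9:27 PM UTC.
Kabul is UTC+4:30, so local arrival = 9:27 PM + 4:30 = 1:57 AM on Dec 3.
Layover = 7:12 AM − 1:57 AM = 5 hours 15 minutes.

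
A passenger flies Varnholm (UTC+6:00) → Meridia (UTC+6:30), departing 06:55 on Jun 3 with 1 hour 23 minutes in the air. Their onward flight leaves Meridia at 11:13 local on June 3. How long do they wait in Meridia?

Convert departure to UTC: 06:55 − 6:00 = 00:55 UTC on Jun 3.
Add 1 hour 23 minutes flight time → 02:18 UTC.
Meridia is UTC+6:30, so local arrival = 02:18 + 6:30 = 08:48 on Jun 3.
Layover = 11:13 − 08:48 = 2 hours 25 minutes.

2 hours 25 minutes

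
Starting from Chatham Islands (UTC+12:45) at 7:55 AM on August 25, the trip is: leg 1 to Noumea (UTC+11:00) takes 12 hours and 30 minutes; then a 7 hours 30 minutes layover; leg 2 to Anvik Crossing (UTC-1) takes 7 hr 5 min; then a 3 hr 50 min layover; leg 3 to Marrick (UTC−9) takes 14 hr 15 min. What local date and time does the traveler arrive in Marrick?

Convert departure to UTC: 7:55 AM − 12:45 = 7:10 PM UTC on Aug 24.
Add 12 hours and 30 minutes leg 1 → 7:40 AM UTC (Aug 25).
Add 7 hours and 30 minutes layover in Noumea → 3:10 PM UTC.
Add 7 hours and 5 minutes leg 2 → 10:15 PM UTC.
Add 3 hours and 50 minutes layover in Anvik Crossing → 2:05 AM UTC (Aug 26).
Add 14 hours and 15 minutes leg 3 → 4:20 PM UTC.
Marrick is UTC−9:00, so local arrival = 4:20 PM − 9:00 = 7:20 AM on Aug 26.

7:20 AM on Aug 26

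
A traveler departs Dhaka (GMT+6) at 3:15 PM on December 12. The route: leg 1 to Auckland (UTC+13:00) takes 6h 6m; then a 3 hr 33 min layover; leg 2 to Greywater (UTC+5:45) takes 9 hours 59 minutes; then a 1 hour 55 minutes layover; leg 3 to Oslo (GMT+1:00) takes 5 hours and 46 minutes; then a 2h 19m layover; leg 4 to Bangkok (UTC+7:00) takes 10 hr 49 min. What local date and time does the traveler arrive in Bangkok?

Convert departure to UTC: 3:15 PM − 6:00 = 9:15 AM UTC on Dec 12.
Add 6 hours 6 minutes leg 1 → 3:21 PM UTC.
Add 3 hours and 33 minutes layover in Auckland → 6:54 PM UTC.
Add 9 hours and 59 minutes leg 2 → 4:53 AM UTC (Dec 13).
Add 1 hour and 55 minutes layover in Greywater → 6:48 AM UTC.
Add 5 hours and 46 minutes leg 3 → 12:34 PM UTC.
Add 2 hours and 19 minutes layover in Oslo → 2:53 PM UTC.
Add 10 hours and 49 minutes leg 4 → 1:42 AM UTC (Dec 14).
Bangkok is UTC+7:00, so local arrival = 1:42 AM + 7:00 = 8:42 AM on Dec 14.

8:42 AM on Dec 14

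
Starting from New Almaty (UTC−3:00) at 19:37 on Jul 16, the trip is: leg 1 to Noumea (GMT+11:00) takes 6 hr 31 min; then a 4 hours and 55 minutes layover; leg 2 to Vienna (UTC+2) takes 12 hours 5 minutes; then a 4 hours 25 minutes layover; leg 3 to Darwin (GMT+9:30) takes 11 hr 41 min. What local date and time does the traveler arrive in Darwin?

23:44 on July 18

Convert departure to UTC: 19:37 + 3:00 = 22:37 UTC on Jul 16.
Add 6 hours 31 minutes leg 1 → 05:08 UTC (Jul 17).
Add 4 hours and 55 minutes layover in Noumea → 10:03 UTC.
Add 12 hours 5 minutes leg 2 → 22:08 UTC.
Add 4 hours 25 minutes layover in Vienna → 02:33 UTC (Jul 18).
Add 11 hours and 41 minutes leg 3 → 14:14 UTC.
Darwin is UTC+9:30, so local arrival = 14:14 + 9:30 = 23:44 on Jul 18.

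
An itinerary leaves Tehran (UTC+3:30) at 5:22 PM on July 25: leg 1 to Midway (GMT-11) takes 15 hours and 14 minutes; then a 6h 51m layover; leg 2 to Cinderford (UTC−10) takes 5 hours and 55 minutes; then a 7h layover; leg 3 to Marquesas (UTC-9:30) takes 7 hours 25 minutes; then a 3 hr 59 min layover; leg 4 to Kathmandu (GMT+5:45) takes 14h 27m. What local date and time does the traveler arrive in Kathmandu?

8:28 AM on July 28

Convert departure to UTC: 5:22 PM − 3:30 = 1:52 PM UTC on Jul 25.
Add 15 hours 14 minutes leg 1 → 5:06 AM UTC (Jul 26).
Add 6 hours 51 minutes layover in Midway → 11:57 AM UTC.
Add 5 hours and 55 minutes leg 2 → 5:52 PM UTC.
Add 7 hours layover in Cinderford → 12:52 AM UTC (Jul 27).
Add 7 hours and 25 minutes leg 3 → 8:17 AM UTC.
Add 3 hours and 59 minutes layover in Marquesas → 12:16 PM UTC.
Add 14 hours 27 minutes leg 4 → 2:43 AM UTC (Jul 28).
Kathmandu is UTC+5:45, so local arrival = 2:43 AM + 5:45 = 8:28 AM on Jul 28.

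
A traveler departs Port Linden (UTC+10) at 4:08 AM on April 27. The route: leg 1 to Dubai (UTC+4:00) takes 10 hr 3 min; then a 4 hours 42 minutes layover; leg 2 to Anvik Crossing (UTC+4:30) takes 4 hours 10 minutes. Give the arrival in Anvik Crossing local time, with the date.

Convert departure to UTC: 4:08 AM − 10:00 = 6:08 PM UTC on Apr 26.
Add 10 hours 3 minutes leg 1 → 4:11 AM UTC (Apr 27).
Add 4 hours and 42 minutes layover in Dubai → 8:53 AM UTC.
Add 4 hours 10 minutes leg 2 → 1:03 PM UTC.
Anvik Crossing is UTC+4:30, so local arrival = 1:03 PM + 4:30 = 5:33 PM on Apr 27.

5:33 PM on April 27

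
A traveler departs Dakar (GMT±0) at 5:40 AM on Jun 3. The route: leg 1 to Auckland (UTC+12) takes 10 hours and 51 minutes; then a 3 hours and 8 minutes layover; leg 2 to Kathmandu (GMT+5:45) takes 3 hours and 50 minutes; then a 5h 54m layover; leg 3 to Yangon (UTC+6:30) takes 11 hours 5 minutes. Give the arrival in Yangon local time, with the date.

Dakar is at UTC+0, so departure is already 5:40 AM UTC on Jun 3.
Add 10 hours 51 minutes leg 1 → 4:31 PM UTC.
Add 3 hours 8 minutes layover in Auckland → 7:39 PM UTC.
Add 3 hours and 50 minutes leg 2 → 11:29 PM UTC.
Add 5 hours 54 minutes layover in Kathmandu → 5:23 AM UTC (Jun 4).
Add 11 hours and 5 minutes leg 3 → 4:28 PM UTC.
Yangon is UTC+6:30, so local arrival = 4:28 PM + 6:30 = 10:58 PM on Jun 4.

10:58 PM on June 4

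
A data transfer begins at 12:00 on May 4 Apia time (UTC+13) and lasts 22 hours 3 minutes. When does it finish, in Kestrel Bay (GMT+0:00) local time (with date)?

Convert start to UTC: 12:00 − 13:00 = 23:00 UTC on May 3.
Add 22 hours 3 minutes duration → 21:03 UTC (May 4).
Kestrel Bay is UTC+0, so local end time is the same: 21:03 on May 4.

21:03 on May 4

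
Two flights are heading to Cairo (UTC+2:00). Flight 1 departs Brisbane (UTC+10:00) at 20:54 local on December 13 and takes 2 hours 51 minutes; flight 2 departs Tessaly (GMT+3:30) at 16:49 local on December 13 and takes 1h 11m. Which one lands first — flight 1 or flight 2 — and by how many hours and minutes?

the first, by 45 minutes

Flight 1 in UTC: 20:54 − 10:00 = 10:54 on Dec 13.
+2 hours 51 minutes → arrive 13:45 UTC on Dec 13.
Flight 2 in UTC: 16:49 − 3:30 = 13:19 on Dec 13.
+1 hour 11 minutes → arrive 14:30 UTC on Dec 13.
Flight 1 lands earlier by 45 minutes.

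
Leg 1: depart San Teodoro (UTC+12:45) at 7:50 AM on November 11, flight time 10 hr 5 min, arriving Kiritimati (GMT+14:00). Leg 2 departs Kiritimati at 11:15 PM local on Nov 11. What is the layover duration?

4 hours 5 minutes

Convert departure to UTC: 7:50 AM − 12:45 = 7:05 PM UTC on Nov 10.
Add 10 hours and 5 minutes flight time → 5:10 AM UTC (Nov 11).
Kiritimati is UTC+14:00, so local arrival = 5:10 AM + 14:00 = 7:10 PM on Nov 11.
Layover = 11:15 PM − 7:10 PM = 4 hours 5 minutes.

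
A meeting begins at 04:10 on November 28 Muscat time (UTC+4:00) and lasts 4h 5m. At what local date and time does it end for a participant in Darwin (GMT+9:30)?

Convert start to UTC: 04:10 − 4:00 = 00:10 UTC on Nov 28.
Add 4 hours 5 minutes duration → 04:15 UTC.
Darwin is UTC+9:30, so local end time = 04:15 + 9:30 = 13:45 on Nov 28.

13:45 on November 28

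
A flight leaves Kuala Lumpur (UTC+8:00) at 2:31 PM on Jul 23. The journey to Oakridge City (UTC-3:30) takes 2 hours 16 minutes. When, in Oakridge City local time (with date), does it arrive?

5:17 AM on July 23

Oakridge City is 11:30 behind Kuala Lumpur.
After 2 hours and 16 minutes it is 4:47 PM in Kuala Lumpur.
Shift by the zone difference: 4:47 PM − 11:30 = 5:17 AM on Jul 23 in Oakridge City.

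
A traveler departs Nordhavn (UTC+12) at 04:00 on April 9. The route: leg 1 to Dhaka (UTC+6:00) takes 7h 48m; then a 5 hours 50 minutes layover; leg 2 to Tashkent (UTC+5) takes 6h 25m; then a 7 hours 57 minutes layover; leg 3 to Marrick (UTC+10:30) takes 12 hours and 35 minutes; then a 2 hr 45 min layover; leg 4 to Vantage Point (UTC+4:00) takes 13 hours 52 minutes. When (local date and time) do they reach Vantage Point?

05:12 on Apr 11

Convert departure to UTC: 04:00 − 12:00 = 16:00 UTC on Apr 8.
Add 7 hours 48 minutes leg 1 → 23:48 UTC.
Add 5 hours and 50 minutes layover in Dhaka → 05:38 UTC (Apr 9).
Add 6 hours and 25 minutes leg 2 → 12:03 UTC.
Add 7 hours 57 minutes layover in Tashkent → 20:00 UTC.
Add 12 hours 35 minutes leg 3 → 08:35 UTC (Apr 10).
Add 2 hours and 45 minutes layover in Marrick → 11:20 UTC.
Add 13 hours 52 minutes leg 4 → 01:12 UTC (Apr 11).
Vantage Point is UTC+4:00, so local arrival = 01:12 + 4:00 = 05:12 on Apr 11.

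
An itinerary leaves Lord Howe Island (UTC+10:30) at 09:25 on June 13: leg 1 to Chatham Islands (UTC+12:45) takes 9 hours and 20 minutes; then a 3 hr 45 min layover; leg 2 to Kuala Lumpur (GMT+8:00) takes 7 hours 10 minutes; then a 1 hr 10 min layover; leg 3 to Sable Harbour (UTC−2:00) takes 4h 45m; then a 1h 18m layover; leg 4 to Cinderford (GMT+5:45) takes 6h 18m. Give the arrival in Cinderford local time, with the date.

14:26 on June 14

Convert departure to UTC: 09:25 − 10:30 = 22:55 UTC on Jun 12.
Add 9 hours and 20 minutes leg 1 → 08:15 UTC (Jun 13).
Add 3 hours 45 minutes layover in Chatham Islands → 12:00 UTC.
Add 7 hours and 10 minutes leg 2 → 19:10 UTC.
Add 1 hour 10 minutes layover in Kuala Lumpur → 20:20 UTC.
Add 4 hours and 45 minutes leg 3 → 01:05 UTC (Jun 14).
Add 1 hour 18 minutes layover in Sable Harbour → 02:23 UTC.
Add 6 hours and 18 minutes leg 4 → 08:41 UTC.
Cinderford is UTC+5:45, so local arrival = 08:41 + 5:45 = 14:26 on Jun 14.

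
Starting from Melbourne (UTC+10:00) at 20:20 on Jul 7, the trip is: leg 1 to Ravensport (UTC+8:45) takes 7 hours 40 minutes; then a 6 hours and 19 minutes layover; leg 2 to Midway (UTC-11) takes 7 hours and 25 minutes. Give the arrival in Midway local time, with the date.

Convert departure to UTC: 20:20 − 10:00 = 10:20 UTC on Jul 7.
Add 7 hours 40 minutes leg 1 → 18:00 UTC.
Add 6 hours and 19 minutes layover in Ravensport → 00:19 UTC (Jul 8).
Add 7 hours and 25 minutes leg 2 → 07:44 UTC.
Midway is UTC−11:00, so local arrival = 07:44 − 11:00 = 20:44 on Jul 7.

20:44 on Jul 7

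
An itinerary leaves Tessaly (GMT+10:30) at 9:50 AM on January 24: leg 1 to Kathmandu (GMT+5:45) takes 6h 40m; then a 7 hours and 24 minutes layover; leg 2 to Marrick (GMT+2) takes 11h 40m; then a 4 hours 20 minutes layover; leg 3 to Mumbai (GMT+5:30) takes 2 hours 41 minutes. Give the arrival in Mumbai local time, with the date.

Convert departure to UTC: 9:50 AM − 10:30 = 11:20 PM UTC on Jan 23.
Add 6 hours and 40 minutes leg 1 → 6:00 AM UTC (Jan 24).
Add 7 hours and 24 minutes layover in Kathmandu → 1:24 PM UTC.
Add 11 hours 40 minutes leg 2 → 1:04 AM UTC (Jan 25).
Add 4 hours and 20 minutes layover in Marrick → 5:24 AM UTC.
Add 2 hours and 41 minutes leg 3 → 8:05 AM UTC.
Mumbai is UTC+5:30, so local arrival = 8:05 AM + 5:30 = 1:35 PM on Jan 25.

1:35 PM on January 25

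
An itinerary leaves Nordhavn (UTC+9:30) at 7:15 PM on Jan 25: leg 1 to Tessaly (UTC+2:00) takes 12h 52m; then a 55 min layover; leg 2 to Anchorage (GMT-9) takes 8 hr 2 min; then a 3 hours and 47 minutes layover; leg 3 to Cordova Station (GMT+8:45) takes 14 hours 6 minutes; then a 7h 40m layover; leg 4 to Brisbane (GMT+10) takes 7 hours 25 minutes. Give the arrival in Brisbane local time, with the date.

Convert departure to UTC: 7:15 PM − 9:30 = 9:45 AM UTC on Jan 25.
Add 12 hours and 52 minutes leg 1 → 10:37 PM UTC.
Add 55 minutes layover in Tessaly → 11:32 PM UTC.
Add 8 hours and 2 minutes leg 2 → 7:34 AM UTC (Jan 26).
Add 3 hours 47 minutes layover in Anchorage → 11:21 AM UTC.
Add 14 hours and 6 minutes leg 3 → 1:27 AM UTC (Jan 27).
Add 7 hours 40 minutes layover in Cordova Station → 9:07 AM UTC.
Add 7 hours 25 minutes leg 4 → 4:32 PM UTC.
Brisbane is UTC+10:00, so local arrival = 4:32 PM + 10:00 = 2:32 AM on Jan 28.

2:32 AM on January 28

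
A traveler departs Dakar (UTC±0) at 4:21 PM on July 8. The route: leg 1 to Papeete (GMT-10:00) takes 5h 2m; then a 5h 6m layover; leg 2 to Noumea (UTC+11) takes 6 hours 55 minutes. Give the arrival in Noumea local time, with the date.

8:24 PM on Jul 9

Dakar is at UTC+0, so departure is already 4:21 PM UTC on Jul 8.
Add 5 hours and 2 minutes leg 1 → 9:23 PM UTC.
Add 5 hours 6 minutes layover in Papeete → 2:29 AM UTC (Jul 9).
Add 6 hours 55 minutes leg 2 → 9:24 AM UTC.
Noumea is UTC+11:00, so local arrival = 9:24 AM + 11:00 = 8:24 PM on Jul 9.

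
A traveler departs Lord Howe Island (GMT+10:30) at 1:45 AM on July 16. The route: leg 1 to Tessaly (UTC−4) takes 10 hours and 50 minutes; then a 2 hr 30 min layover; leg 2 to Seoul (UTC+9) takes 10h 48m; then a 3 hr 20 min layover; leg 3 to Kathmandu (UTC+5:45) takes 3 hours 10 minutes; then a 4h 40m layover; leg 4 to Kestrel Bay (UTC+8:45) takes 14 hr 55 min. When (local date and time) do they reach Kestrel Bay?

Convert departure to UTC: 1:45 AM − 10:30 = 3:15 PM UTC on Jul 15.
Add 10 hours 50 minutes leg 1 → 2:05 AM UTC (Jul 16).
Add 2 hours and 30 minutes layover in Tessaly → 4:35 AM UTC.
Add 10 hours 48 minutes leg 2 → 3:23 PM UTC.
Add 3 hours 20 minutes layover in Seoul → 6:43 PM UTC.
Add 3 hours and 10 minutes leg 3 → 9:53 PM UTC.
Add 4 hours 40 minutes layover in Kathmandu → 2:33 AM UTC (Jul 17).
Add 14 hours and 55 minutes leg 4 → 5:28 PM UTC.
Kestrel Bay is UTC+8:45, so local arrival = 5:28 PM + 8:45 = 2:13 AM on Jul 18.

2:13 AM on Jul 18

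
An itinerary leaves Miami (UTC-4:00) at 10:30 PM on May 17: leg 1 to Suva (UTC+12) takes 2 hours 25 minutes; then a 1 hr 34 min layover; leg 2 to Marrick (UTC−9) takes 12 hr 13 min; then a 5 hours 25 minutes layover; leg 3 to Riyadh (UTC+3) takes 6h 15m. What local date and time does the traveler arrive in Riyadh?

Convert departure to UTC: 10:30 PM + 4:00 = 2:30 AM UTC on May 18.
Add 2 hours and 25 minutes leg 1 → 4:55 AM UTC.
Add 1 hour 34 minutes layover in Suva → 6:29 AM UTC.
Add 12 hours and 13 minutes leg 2 → 6:42 PM UTC.
Add 5 hours 25 minutes layover in Marrick → 12:07 AM UTC (May 19).
Add 6 hours 15 minutes leg 3 → 6:22 AM UTC.
Riyadh is UTC+3:00, so local arrival = 6:22 AM + 3:00 = 9:22 AM on May 19.

9:22 AM on May 19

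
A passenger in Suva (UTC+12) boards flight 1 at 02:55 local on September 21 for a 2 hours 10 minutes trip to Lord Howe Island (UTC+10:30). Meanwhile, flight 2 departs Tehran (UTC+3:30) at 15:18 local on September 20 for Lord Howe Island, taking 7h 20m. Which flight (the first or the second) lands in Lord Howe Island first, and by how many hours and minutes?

the first, by 2 hours 3 minutes

Flight 1 in UTC: 02:55 − 12:00 = 14:55 on Sep 20.
+2 hours 10 minutes → arrive 17:05 UTC on Sep 20.
Flight 2 in UTC: 15:18 − 3:30 = 11:48 on Sep 20.
+7 hours and 20 minutes → arrive 19:08 UTC on Sep 20.
Flight 1 lands earlier by 2 hours 3 minutes.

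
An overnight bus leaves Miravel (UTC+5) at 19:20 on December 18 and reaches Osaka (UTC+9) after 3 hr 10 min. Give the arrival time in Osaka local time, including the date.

02:30 on December 19

Convert departure to UTC: 19:20 − 5:00 = 14:20 UTC on Dec 18.
Add 3 hours and 10 minutes travel time → 17:30 UTC.
Osaka is UTC+9:00, so local arrival = 17:30 + 9:00 = 02:30 on Dec 19.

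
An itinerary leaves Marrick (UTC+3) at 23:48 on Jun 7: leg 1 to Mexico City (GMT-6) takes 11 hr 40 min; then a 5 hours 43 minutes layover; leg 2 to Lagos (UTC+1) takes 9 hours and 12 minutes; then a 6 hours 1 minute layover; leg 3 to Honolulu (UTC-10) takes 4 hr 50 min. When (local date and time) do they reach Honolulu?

00:14 on June 9

Convert departure to UTC: 23:48 − 3:00 = 20:48 UTC on Jun 7.
Add 11 hours 40 minutes leg 1 → 08:28 UTC (Jun 8).
Add 5 hours and 43 minutes layover in Mexico City → 14:11 UTC.
Add 9 hours and 12 minutes leg 2 → 23:23 UTC.
Add 6 hours and 1 minute layover in Lagos → 05:24 UTC (Jun 9).
Add 4 hours and 50 minutes leg 3 → 10:14 UTC.
Honolulu is UTC−10:00, so local arrival = 10:14 − 10:00 = 00:14 on Jun 9.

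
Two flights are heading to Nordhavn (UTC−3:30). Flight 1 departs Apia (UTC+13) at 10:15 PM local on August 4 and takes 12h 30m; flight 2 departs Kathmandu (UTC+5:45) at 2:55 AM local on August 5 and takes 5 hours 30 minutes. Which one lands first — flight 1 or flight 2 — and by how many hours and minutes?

Flight 1 in UTC: 10:15 PM − 13:00 = 9:15 AM on Aug 4.
+12 hours and 30 minutes → arrive 9:45 PM UTC on Aug 4.
Flight 2 in UTC: 2:55 AM − 5:45 = 9:10 PM on Aug 4.
+5 hours and 30 minutes → arrive 2:40 AM UTC on Aug 5.
Flight 1 lands earlier by 4 hours 55 minutes.

the first, by 4 hours 55 minutes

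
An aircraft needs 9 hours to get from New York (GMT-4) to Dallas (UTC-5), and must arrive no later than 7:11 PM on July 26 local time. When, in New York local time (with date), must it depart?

Target arrival in UTC: 7:11 PM + 5:00 = 12:11 AM on Jul 27.
Subtract 9 hours → departure 3:11 PM UTC on Jul 26.
New York is UTC−4:00: 3:11 PM − 4:00 = 11:11 AM on Jul 26.

11:11 AM on Jul 26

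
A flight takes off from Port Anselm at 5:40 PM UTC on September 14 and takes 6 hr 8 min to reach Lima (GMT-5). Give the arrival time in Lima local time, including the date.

6:48 PM on Sep 14

Departure is given in UTC: 5:40 PM on Sep 14.
Add 6 hours and 8 minutes → 11:48 PM UTC.
Lima is UTC−5:00: 11:48 PM − 5:00 = 6:48 PM on Sep 14.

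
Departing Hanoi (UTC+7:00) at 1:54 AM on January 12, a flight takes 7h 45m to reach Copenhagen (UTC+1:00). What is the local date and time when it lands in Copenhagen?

3:39 AM on Jan 12

Convert departure to UTC: 1:54 AM − 7:00 = 6:54 PM UTC on Jan 11.
Add 7 hours and 45 minutes travel time → 2:39 AM UTC (Jan 12).
Copenhagen is UTC+1:00, so local arrival = 2:39 AM + 1:00 = 3:39 AM on Jan 12.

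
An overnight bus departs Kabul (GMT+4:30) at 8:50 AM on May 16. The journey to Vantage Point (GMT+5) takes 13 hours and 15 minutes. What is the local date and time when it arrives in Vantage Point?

Convert departure to UTC: 8:50 AM − 4:30 = 4:20 AM UTC on May 16.
Add 13 hours and 15 minutes travel time → 5:35 PM UTC.
Vantage Point is UTC+5:00, so local arrival = 5:35 PM + 5:00 = 10:35 PM on May 16.

10:35 PM on May 16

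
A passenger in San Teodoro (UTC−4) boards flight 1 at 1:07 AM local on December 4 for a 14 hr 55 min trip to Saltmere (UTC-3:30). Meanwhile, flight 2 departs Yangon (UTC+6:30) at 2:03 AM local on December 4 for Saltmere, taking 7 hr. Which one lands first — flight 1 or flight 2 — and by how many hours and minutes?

Flight 1 in UTC: 1:07 AM + 4:00 = 5:07 AM on Dec 4.
+14 hours 55 minutes → arrive 8:02 PM UTC on Dec 4.
Flight 2 in UTC: 2:03 AM − 6:30 = 7:33 PM on Dec 3.
+7 hours → arrive 2:33 AM UTC on Dec 4.
Flight 2 lands earlier by 17 hours 29 minutes.

the second, by 17 hours 29 minutes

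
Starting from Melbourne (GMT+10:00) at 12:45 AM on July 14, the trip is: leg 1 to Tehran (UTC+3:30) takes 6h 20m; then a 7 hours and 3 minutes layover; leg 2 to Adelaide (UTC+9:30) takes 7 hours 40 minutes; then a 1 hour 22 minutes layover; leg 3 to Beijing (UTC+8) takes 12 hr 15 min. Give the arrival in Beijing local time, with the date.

Convert departure to UTC: 12:45 AM − 10:00 = 2:45 PM UTC on Jul 13.
Add 6 hours 20 minutes leg 1 → 9:05 PM UTC.
Add 7 hours 3 minutes layover in Tehran → 4:08 AM UTC (Jul 14).
Add 7 hours 40 minutes leg 2 → 11:48 AM UTC.
Add 1 hour 22 minutes layover in Adelaide → 1:10 PM UTC.
Add 12 hours 15 minutes leg 3 → 1:25 AM UTC (Jul 15).
Beijing is UTC+8:00, so local arrival = 1:25 AM + 8:00 = 9:25 AM on Jul 15.

9:25 AM on July 15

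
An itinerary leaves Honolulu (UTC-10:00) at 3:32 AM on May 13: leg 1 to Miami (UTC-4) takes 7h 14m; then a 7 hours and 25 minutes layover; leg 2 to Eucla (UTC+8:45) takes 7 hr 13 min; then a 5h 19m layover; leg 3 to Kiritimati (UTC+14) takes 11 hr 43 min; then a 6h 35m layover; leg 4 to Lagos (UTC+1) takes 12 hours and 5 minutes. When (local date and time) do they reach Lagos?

Convert departure to UTC: 3:32 AM + 10:00 = 1:32 PM UTC on May 13.
Add 7 hours and 14 minutes leg 1 → 8:46 PM UTC.
Add 7 hours and 25 minutes layover in Miami → 4:11 AM UTC (May 14).
Add 7 hours 13 minutes leg 2 → 11:24 AM UTC.
Add 5 hours and 19 minutes layover in Eucla → 4:43 PM UTC.
Add 11 hours 43 minutes leg 3 → 4:26 AM UTC (May 15).
Add 6 hours 35 minutes layover in Kiritimati → 11:01 AM UTC.
Add 12 hours and 5 minutes leg 4 → 11:06 PM UTC.
Lagos is UTC+1:00, so local arrival = 11:06 PM + 1:00 = 12:06 AM on May 16.

12:06 AM on May 16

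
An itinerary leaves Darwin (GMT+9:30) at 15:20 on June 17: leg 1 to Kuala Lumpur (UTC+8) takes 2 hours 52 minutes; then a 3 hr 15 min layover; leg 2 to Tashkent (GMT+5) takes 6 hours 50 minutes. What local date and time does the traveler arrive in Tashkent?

23:47 on Jun 17

Convert departure to UTC: 15:20 − 9:30 = 05:50 UTC on Jun 17.
Add 2 hours and 52 minutes leg 1 → 08:42 UTC.
Add 3 hours 15 minutes layover in Kuala Lumpur → 11:57 UTC.
Add 6 hours and 50 minutes leg 2 → 18:47 UTC.
Tashkent is UTC+5:00, so local arrival = 18:47 + 5:00 = 23:47 on Jun 17.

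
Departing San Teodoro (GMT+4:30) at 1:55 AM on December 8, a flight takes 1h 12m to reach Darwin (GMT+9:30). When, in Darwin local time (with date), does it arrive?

Convert departure to UTC: 1:55 AM − 4:30 = 9:25 PM UTC on Dec 7.
Add 1 hour 12 minutes travel time → 10:37 PM UTC.
Darwin is UTC+9:30, so local arrival = 10:37 PM + 9:30 = 8:07 AM on Dec 8.

8:07 AM on Dec 8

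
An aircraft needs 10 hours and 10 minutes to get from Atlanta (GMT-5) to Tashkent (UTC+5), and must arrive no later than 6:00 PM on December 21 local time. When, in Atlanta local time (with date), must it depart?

9:50 PM on December 20

Target arrival in UTC: 6:00 PM − 5:00 = 1:00 PM on Dec 21.
Subtract 10 hours and 10 minutes → departure 2:50 AM UTC on Dec 21.
Atlanta is UTC−5:00: 2:50 AM − 5:00 = 9:50 PM on Dec 20.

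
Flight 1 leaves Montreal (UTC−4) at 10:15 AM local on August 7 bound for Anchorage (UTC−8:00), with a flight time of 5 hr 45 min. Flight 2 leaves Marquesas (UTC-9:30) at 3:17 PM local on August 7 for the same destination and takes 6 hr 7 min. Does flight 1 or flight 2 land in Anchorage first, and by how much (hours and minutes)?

the first, by 10 hours 54 minutes

Flight 1 in UTC: 10:15 AM + 4:00 = 2:15 PM on Aug 7.
+5 hours 45 minutes → arrive 8:00 PM UTC on Aug 7.
Flight 2 in UTC: 3:17 PM + 9:30 = 12:47 AM on Aug 8.
+6 hours 7 minutes → arrive 6:54 AM UTC on Aug 8.
Flight 1 lands earlier by 10 hours 54 minutes.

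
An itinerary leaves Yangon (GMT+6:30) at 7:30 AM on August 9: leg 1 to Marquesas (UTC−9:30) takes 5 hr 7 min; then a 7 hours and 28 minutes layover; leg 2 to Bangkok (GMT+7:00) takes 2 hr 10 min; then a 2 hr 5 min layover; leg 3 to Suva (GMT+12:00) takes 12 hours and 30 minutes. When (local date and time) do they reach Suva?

Convert departure to UTC: 7:30 AM − 6:30 = 1:00 AM UTC on Aug 9.
Add 5 hours 7 minutes leg 1 → 6:07 AM UTC.
Add 7 hours 28 minutes layover in Marquesas → 1:35 PM UTC.
Add 2 hours and 10 minutes leg 2 → 3:45 PM UTC.
Add 2 hours 5 minutes layover in Bangkok → 5:50 PM UTC.
Add 12 hours and 30 minutes leg 3 → 6:20 AM UTC (Aug 10).
Suva is UTC+12:00, so local arrival = 6:20 AM + 12:00 = 6:20 PM on Aug 10.

6:20 PM on Aug 10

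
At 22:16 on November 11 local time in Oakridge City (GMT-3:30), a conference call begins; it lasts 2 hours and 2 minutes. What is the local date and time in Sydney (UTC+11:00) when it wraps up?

14:48 on Nov 12

Sydney is 14:30 ahead of Oakridge City.
After 2 hours 2 minutes it is 00:18 (Nov 12) in Oakridge City.
Shift by the zone difference: 00:18 + 14:30 = 14:48 on Nov 12 in Sydney.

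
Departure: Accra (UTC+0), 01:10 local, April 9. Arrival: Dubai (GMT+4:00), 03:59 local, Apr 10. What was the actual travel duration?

22 hours 49 minutes

Departure is already UTC: 01:10 on Apr 9.
Arrival in UTC: 03:59 − 4:00 = 23:59 on Apr 9.
Elapsed = 23:59 − 01:10 = 22 hours 49 minutes.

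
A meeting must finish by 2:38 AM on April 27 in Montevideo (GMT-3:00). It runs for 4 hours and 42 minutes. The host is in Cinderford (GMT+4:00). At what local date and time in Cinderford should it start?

4:56 AM on April 27

Target end time in UTC: 2:38 AM + 3:00 = 5:38 AM on Apr 27.
Subtract 4 hours 42 minutes → start 12:56 AM UTC on Apr 27.
Cinderford is UTC+4:00: 12:56 AM + 4:00 = 4:56 AM on Apr 27.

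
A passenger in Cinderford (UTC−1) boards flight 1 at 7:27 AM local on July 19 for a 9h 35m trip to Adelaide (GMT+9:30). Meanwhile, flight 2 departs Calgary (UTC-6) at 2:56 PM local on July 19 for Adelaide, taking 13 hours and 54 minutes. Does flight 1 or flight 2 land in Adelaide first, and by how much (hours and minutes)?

the first, by 16 hours 48 minutes

Flight 1 in UTC: 7:27 AM + 1:00 = 8:27 AM on Jul 19.
+9 hours 35 minutes → arrive 6:02 PM UTC on Jul 19.
Flight 2 in UTC: 2:56 PM + 6:00 = 8:56 PM on Jul 19.
+13 hours and 54 minutes → arrive 10:50 AM UTC on Jul 20.
Flight 1 lands earlier by 16 hours 48 minutes.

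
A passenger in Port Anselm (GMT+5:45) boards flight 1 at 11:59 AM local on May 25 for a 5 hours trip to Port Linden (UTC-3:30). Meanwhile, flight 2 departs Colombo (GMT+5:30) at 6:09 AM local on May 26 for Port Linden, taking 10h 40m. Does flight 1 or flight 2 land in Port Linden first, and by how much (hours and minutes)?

the first, by 24 hours 5 minutes

Flight 1 in UTC: 11:59 AM − 5:45 = 6:14 AM on May 25.
+5 hours → arrive 11:14 AM UTC on May 25.
Flight 2 in UTC: 6:09 AM − 5:30 = 12:39 AM on May 26.
+10 hours and 40 minutes → arrive 11:19 AM UTC on May 26.
Flight 1 lands earlier by 24 hours 5 minutes.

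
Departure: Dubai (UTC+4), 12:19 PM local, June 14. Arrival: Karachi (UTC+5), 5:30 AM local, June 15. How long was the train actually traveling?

16 hours 11 minutes

Karachi is 1:00 ahead of Dubai.
Clock-face elapsed time (ignoring zones) is 17 hours 11 minutes.
Actual elapsed = 17 hours 11 minutes − 1:00 = 16 hours 11 minutes.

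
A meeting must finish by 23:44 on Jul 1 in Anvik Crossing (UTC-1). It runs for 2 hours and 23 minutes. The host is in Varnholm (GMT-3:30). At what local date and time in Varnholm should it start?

18:51 on July 1

Target end time in UTC: 23:44 + 1:00 = 00:44 on Jul 2.
Subtract 2 hours and 23 minutes → start 22:21 UTC on Jul 1.
Varnholm is UTC−3:30: 22:21 − 3:30 = 18:51 on Jul 1.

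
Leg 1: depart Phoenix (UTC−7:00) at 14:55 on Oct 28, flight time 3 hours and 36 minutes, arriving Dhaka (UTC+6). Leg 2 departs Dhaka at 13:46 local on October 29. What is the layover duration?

Convert departure to UTC: 14:55 + 7:00 = 21:55 UTC on Oct 28.
Add 3 hours and 36 minutes flight time → 01:31 UTC (Oct 29).
Dhaka is UTC+6:00, so local arrival = 01:31 + 6:00 = 07:31 on Oct 29.
Layover = 13:46 − 07:31 = 6 hours 15 minutes.

6 hours 15 minutes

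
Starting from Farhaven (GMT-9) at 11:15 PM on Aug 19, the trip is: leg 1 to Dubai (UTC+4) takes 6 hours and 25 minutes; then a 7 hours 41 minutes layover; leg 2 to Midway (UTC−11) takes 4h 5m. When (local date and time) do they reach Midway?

Convert departure to UTC: 11:15 PM + 9:00 = 8:15 AM UTC on Aug 20.
Add 6 hours and 25 minutes leg 1 → 2:40 PM UTC.
Add 7 hours 41 minutes layover in Dubai → 10:21 PM UTC.
Add 4 hours 5 minutes leg 2 → 2:26 AM UTC (Aug 21).
Midway is UTC−11:00, so local arrival = 2:26 AM − 11:00 = 3:26 PM on Aug 20.

3:26 PM on Aug 20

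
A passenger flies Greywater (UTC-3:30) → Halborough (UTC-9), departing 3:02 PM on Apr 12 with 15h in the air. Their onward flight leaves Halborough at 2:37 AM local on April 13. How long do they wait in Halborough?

Convert departure to UTC: 3:02 PM + 3:30 = 6:32 PM UTC on Apr 12.
Add 15 hours flight time → 9:32 AM UTC (Apr 13).
Halborough is UTC−9:00, so local arrival = 9:32 AM − 9:00 = 12:32 AM on Apr 13.
Layover = 2:37 AM − 12:32 AM = 2 hours 5 minutes.

2 hours 5 minutes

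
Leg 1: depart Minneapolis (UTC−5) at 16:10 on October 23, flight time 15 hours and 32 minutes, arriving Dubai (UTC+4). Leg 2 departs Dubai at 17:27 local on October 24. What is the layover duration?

45 minutes

Convert departure to UTC: 16:10 + 5:00 = 21:10 UTC on Oct 23.
Add 15 hours 32 minutes flight time → 12:42 UTC (Oct 24).
Dubai is UTC+4:00, so local arrival = 12:42 + 4:00 = 16:42 on Oct 24.
Layover = 17:27 − 16:42 = 45 minutes.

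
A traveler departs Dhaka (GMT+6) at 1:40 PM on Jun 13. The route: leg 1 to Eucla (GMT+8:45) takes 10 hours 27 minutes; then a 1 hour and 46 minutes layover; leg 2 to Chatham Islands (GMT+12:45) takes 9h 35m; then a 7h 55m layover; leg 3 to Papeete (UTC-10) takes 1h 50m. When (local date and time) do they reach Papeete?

Convert departure to UTC: 1:40 PM − 6:00 = 7:40 AM UTC on Jun 13.
Add 10 hours 27 minutes leg 1 → 6:07 PM UTC.
Add 1 hour and 46 minutes layover in Eucla → 7:53 PM UTC.
Add 9 hours and 35 minutes leg 2 → 5:28 AM UTC (Jun 14).
Add 7 hours and 55 minutes layover in Chatham Islands → 1:23 PM UTC.
Add 1 hour and 50 minutes leg 3 → 3:13 PM UTC.
Papeete is UTC−10:00, so local arrival = 3:13 PM − 10:00 = 5:13 AM on Jun 14.

5:13 AM on Jun 14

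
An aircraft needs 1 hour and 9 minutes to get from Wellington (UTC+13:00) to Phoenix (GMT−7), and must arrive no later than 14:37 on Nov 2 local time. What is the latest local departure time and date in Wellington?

09:28 on November 3

Target arrival in UTC: 14:37 + 7:00 = 21:37 on Nov 2.
Subtract 1 hour and 9 minutes → departure 20:28 UTC on Nov 2.
Wellington is UTC+13:00: 20:28 + 13:00 = 09:28 on Nov 3.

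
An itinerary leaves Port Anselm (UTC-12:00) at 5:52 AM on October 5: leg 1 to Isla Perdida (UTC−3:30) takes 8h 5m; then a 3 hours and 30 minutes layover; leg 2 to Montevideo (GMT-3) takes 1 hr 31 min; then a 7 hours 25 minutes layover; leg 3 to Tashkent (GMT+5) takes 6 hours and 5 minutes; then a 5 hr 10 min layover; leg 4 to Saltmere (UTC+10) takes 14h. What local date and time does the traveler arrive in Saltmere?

1:38 AM on Oct 8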